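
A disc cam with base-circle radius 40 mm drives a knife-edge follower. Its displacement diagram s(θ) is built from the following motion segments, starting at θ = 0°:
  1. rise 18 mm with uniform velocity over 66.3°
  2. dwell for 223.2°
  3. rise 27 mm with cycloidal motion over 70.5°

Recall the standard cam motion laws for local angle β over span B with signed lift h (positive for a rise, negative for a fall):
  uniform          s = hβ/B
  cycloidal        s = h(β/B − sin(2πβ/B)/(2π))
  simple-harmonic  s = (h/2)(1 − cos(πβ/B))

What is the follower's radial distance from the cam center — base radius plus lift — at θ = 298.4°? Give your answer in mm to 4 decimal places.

seg 1 [0°–66.3°] uniform, h=18: full span → s += 18 → s = 18.0000
seg 2 [66.3°–289.5°] dwell: s stays 18.0000
seg 3 [289.5°–360°] cycloidal, h=27: θ=298.4° here. β=8.9, B=70.5. 27·(0.1262 − sin(2π·0.1262)/(2π)) = 0.3463 → s = 18.3463
radial distance = base radius + s = 40 + 18.3463 = 58.3463

58.3463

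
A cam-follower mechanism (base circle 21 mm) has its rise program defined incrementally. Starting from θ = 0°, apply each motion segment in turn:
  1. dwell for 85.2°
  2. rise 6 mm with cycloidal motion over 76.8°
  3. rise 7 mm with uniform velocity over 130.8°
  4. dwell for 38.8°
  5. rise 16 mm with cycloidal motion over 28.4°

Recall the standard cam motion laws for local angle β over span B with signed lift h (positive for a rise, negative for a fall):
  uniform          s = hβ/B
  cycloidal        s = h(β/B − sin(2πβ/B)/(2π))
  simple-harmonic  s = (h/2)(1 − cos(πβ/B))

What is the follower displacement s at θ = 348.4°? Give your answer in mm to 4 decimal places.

seg 1 [0°–85.2°] dwell: s stays 0.0000
seg 2 [85.2°–162°] cycloidal, h=6: full span → s += 6 → s = 6.0000
seg 3 [162°–292.8°] uniform, h=7: full span → s += 7 → s = 13.0000
seg 4 [292.8°–331.6°] dwell: s stays 13.0000
seg 5 [331.6°–360°] cycloidal, h=16: θ=348.4° here. β=16.8, B=28.4. 16·(0.5915 − sin(2π·0.5915)/(2π)) = 10.8501 → s = 23.8501

23.8501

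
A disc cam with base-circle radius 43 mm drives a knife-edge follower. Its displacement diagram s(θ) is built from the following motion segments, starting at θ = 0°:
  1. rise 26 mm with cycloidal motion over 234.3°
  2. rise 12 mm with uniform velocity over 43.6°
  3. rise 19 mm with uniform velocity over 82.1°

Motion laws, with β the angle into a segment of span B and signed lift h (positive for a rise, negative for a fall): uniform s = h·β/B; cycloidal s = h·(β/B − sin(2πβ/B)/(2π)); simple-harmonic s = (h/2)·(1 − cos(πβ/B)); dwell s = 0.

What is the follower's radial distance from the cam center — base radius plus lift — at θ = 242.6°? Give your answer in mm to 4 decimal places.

seg 1 [0°–234.3°] cycloidal, h=26: full span → s += 26 → s = 26.0000
seg 2 [234.3°–277.9°] uniform, h=12: θ=242.6° here. β=8.3, B=43.6. 12·8.3/43.6 = 2.2844 → s = 28.2844
radial distance = base radius + s = 43 + 28.2844 = 71.2844

71.2844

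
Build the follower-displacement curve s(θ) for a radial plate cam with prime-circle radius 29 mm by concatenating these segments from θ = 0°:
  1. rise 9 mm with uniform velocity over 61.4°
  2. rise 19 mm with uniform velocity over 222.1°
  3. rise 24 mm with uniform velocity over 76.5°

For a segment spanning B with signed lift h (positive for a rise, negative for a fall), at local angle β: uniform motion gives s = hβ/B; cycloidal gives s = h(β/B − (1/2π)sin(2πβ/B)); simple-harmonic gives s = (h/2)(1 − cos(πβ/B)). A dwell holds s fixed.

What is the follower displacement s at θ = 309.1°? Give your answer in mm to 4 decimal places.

seg 1 [0°–61.4°] uniform, h=9: full span → s += 9 → s = 9.0000
seg 2 [61.4°–283.5°] uniform, h=19: full span → s += 19 → s = 28.0000
seg 3 [283.5°–360°] uniform, h=24: θ=309.1° here. β=25.6, B=76.5. 24·25.6/76.5 = 8.0314 → s = 36.0314

36.0314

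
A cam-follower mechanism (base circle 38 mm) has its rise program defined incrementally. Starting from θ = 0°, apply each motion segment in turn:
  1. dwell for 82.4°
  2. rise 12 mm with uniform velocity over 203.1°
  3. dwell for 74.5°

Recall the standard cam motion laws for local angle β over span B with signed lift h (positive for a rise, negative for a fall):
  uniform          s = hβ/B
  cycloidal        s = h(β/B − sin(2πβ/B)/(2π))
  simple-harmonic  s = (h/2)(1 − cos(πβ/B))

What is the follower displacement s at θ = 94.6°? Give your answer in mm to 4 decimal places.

seg 1 [0°–82.4°] dwell: s stays 0.0000
seg 2 [82.4°–285.5°] uniform, h=12: θ=94.6° here. β=12.2, B=203.1. 12·12.2/203.1 = 0.7208 → s = 0.7208

0.7208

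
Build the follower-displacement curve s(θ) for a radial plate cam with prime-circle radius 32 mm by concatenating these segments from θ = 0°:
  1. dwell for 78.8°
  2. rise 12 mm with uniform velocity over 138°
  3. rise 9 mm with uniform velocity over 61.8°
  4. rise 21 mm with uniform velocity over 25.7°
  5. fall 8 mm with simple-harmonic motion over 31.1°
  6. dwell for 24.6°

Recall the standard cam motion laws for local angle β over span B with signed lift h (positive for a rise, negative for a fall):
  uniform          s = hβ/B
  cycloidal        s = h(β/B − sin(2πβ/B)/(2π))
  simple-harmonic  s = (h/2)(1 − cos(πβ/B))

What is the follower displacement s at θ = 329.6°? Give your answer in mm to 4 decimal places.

seg 1 [0°–78.8°] dwell: s stays 0.0000
seg 2 [78.8°–216.8°] uniform, h=12: full span → s += 12 → s = 12.0000
seg 3 [216.8°–278.6°] uniform, h=9: full span → s += 9 → s = 21.0000
seg 4 [278.6°–304.3°] uniform, h=21: full span → s += 21 → s = 42.0000
seg 5 [304.3°–335.4°] simple-harmonic, h=-8: θ=329.6° here. β=25.3, B=31.1. -8/2·(1 − cos(π·0.8135)) = -7.3329 → s = 34.6671

34.6671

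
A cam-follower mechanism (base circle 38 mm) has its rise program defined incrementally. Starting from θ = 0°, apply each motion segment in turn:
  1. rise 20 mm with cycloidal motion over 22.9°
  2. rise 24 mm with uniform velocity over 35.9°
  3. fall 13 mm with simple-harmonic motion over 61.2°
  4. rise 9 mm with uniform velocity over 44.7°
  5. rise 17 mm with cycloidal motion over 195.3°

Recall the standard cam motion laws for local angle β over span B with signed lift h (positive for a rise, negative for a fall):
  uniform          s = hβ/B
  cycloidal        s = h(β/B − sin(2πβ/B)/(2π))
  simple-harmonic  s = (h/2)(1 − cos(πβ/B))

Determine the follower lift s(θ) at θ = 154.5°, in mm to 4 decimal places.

seg 1 [0°–22.9°] cycloidal, h=20: full span → s += 20 → s = 20.0000
seg 2 [22.9°–58.8°] uniform, h=24: full span → s += 24 → s = 44.0000
seg 3 [58.8°–120°] simple-harmonic, h=-13: full span → s += -13 → s = 31.0000
seg 4 [120°–164.7°] uniform, h=9: θ=154.5° here. β=34.5, B=44.7. 9·34.5/44.7 = 6.9463 → s = 37.9463

37.9463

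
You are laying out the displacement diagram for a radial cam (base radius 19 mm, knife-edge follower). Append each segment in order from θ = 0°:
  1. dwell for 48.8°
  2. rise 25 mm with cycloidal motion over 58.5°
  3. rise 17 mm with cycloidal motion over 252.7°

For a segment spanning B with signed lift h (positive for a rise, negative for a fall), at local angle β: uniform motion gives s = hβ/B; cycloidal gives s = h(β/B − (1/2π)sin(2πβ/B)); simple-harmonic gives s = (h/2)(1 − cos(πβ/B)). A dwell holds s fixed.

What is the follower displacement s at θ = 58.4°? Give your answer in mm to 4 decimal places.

seg 1 [0°–48.8°] dwell: s stays 0.0000
seg 2 [48.8°–107.3°] cycloidal, h=25: θ=58.4° here. β=9.6, B=58.5. 25·(0.1641 − sin(2π·0.1641)/(2π)) = 0.6893 → s = 0.6893

0.6893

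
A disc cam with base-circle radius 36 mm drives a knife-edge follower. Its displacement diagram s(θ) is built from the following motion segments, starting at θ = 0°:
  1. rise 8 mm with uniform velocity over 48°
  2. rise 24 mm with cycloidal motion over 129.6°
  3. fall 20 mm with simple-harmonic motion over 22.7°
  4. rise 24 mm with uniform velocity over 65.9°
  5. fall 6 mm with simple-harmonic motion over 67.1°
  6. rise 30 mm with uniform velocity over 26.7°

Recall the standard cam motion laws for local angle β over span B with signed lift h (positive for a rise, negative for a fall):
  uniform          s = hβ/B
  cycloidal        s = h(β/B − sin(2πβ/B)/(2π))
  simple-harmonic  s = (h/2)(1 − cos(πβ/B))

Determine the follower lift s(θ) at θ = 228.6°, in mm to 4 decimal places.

seg 1 [0°–48°] uniform, h=8: full span → s += 8 → s = 8.0000
seg 2 [48°–177.6°] cycloidal, h=24: full span → s += 24 → s = 32.0000
seg 3 [177.6°–200.3°] simple-harmonic, h=-20: full span → s += -20 → s = 12.0000
seg 4 [200.3°–266.2°] uniform, h=24: θ=228.6° here. β=28.3, B=65.9. 24·28.3/65.9 = 10.3065 → s = 22.3065

22.3065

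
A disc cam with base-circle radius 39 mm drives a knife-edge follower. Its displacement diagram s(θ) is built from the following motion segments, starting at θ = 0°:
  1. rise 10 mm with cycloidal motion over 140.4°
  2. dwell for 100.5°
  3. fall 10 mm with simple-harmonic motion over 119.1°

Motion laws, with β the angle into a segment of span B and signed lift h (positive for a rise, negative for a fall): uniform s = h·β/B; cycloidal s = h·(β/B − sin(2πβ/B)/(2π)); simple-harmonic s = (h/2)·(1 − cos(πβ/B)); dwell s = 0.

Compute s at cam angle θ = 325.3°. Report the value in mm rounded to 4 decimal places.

seg 1 [0°–140.4°] cycloidal, h=10: full span → s += 10 → s = 10.0000
seg 2 [140.4°–240.9°] dwell: s stays 10.0000
seg 3 [240.9°–360°] simple-harmonic, h=-10: θ=325.3° here. β=84.4, B=119.1. -10/2·(1 − cos(π·0.7086)) = -8.0477 → s = 1.9523

1.9523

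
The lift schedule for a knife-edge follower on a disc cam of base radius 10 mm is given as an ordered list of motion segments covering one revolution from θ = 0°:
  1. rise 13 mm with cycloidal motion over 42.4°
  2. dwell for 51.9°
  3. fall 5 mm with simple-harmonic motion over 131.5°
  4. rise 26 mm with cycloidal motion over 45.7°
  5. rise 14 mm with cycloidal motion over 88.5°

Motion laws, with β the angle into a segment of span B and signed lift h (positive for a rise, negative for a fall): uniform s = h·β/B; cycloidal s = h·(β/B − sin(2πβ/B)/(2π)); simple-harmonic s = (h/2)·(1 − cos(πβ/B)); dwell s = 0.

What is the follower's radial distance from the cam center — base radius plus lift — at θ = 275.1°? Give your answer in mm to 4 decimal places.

seg 1 [0°–42.4°] cycloidal, h=13: full span → s += 13 → s = 13.0000
seg 2 [42.4°–94.3°] dwell: s stays 13.0000
seg 3 [94.3°–225.8°] simple-harmonic, h=-5: full span → s += -5 → s = 8.0000
seg 4 [225.8°–271.5°] cycloidal, h=26: full span → s += 26 → s = 34.0000
seg 5 [271.5°–360°] cycloidal, h=14: θ=275.1° here. β=3.6, B=88.5. 14·(0.0407 − sin(2π·0.0407)/(2π)) = 0.0062 → s = 34.0062
radial distance = base radius + s = 10 + 34.0062 = 44.0062

44.0062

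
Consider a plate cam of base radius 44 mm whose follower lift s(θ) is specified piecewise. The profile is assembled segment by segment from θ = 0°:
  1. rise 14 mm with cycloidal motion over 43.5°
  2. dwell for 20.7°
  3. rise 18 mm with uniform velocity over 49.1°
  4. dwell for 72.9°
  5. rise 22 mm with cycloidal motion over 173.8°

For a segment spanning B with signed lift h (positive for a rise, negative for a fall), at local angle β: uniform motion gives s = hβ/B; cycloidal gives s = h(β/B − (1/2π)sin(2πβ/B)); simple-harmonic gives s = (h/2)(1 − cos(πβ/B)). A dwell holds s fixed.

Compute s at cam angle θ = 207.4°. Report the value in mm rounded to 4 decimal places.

seg 1 [0°–43.5°] cycloidal, h=14: full span → s += 14 → s = 14.0000
seg 2 [43.5°–64.2°] dwell: s stays 14.0000
seg 3 [64.2°–113.3°] uniform, h=18: full span → s += 18 → s = 32.0000
seg 4 [113.3°–186.2°] dwell: s stays 32.0000
seg 5 [186.2°–360°] cycloidal, h=22: θ=207.4° here. β=21.2, B=173.8. 22·(0.1220 − sin(2π·0.1220)/(2π)) = 0.2551 → s = 32.2551

32.2551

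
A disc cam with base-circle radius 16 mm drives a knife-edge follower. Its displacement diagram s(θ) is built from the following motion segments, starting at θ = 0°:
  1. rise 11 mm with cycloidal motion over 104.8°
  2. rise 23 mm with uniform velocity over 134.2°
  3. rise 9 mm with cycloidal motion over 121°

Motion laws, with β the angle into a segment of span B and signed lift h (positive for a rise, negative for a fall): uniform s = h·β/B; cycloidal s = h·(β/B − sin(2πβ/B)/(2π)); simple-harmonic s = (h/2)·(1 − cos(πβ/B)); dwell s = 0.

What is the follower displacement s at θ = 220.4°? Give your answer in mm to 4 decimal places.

seg 1 [0°–104.8°] cycloidal, h=11: full span → s += 11 → s = 11.0000
seg 2 [104.8°–239°] uniform, h=23: θ=220.4° here. β=115.6, B=134.2. 23·115.6/134.2 = 19.8122 → s = 30.8122

30.8122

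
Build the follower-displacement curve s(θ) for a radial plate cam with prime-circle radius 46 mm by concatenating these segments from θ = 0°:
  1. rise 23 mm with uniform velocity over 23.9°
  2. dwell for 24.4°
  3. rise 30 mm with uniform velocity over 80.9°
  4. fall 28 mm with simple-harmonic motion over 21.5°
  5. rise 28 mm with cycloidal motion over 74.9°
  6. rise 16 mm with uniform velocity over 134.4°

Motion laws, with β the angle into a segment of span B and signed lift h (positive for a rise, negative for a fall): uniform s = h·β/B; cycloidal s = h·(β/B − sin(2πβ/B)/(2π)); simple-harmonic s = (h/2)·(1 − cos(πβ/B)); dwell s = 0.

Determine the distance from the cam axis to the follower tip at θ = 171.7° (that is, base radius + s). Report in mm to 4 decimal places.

seg 1 [0°–23.9°] uniform, h=23: full span → s += 23 → s = 23.0000
seg 2 [23.9°–48.3°] dwell: s stays 23.0000
seg 3 [48.3°–129.2°] uniform, h=30: full span → s += 30 → s = 53.0000
seg 4 [129.2°–150.7°] simple-harmonic, h=-28: full span → s += -28 → s = 25.0000
seg 5 [150.7°–225.6°] cycloidal, h=28: θ=171.7° here. β=21, B=74.9. 28·(0.2804 − sin(2π·0.2804)/(2π)) = 3.4750 → s = 28.4750
radial distance = base radius + s = 46 + 28.4750 = 74.4750

74.4750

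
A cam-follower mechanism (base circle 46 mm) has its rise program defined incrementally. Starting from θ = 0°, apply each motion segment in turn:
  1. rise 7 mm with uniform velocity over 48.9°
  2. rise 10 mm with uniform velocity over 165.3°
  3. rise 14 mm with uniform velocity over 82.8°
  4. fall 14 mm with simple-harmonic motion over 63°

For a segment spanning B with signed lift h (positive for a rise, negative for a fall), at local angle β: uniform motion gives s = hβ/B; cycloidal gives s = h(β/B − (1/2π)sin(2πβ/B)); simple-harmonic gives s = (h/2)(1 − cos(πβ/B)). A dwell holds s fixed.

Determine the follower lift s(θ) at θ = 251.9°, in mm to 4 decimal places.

seg 1 [0°–48.9°] uniform, h=7: full span → s += 7 → s = 7.0000
seg 2 [48.9°–214.2°] uniform, h=10: full span → s += 10 → s = 17.0000
seg 3 [214.2°–297°] uniform, h=14: θ=251.9° here. β=37.7, B=82.8. 14·37.7/82.8 = 6.3744 → s = 23.3744

23.3744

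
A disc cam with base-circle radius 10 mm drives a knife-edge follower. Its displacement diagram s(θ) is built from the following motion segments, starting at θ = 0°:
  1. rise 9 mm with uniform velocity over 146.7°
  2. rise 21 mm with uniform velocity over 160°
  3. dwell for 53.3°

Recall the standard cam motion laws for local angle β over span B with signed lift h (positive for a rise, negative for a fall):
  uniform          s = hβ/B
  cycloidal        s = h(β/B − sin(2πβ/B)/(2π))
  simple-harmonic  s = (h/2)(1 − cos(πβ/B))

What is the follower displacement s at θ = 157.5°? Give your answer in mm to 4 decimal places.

seg 1 [0°–146.7°] uniform, h=9: full span → s += 9 → s = 9.0000
seg 2 [146.7°–306.7°] uniform, h=21: θ=157.5° here. β=10.8, B=160. 21·10.8/160 = 1.4175 → s = 10.4175

10.4175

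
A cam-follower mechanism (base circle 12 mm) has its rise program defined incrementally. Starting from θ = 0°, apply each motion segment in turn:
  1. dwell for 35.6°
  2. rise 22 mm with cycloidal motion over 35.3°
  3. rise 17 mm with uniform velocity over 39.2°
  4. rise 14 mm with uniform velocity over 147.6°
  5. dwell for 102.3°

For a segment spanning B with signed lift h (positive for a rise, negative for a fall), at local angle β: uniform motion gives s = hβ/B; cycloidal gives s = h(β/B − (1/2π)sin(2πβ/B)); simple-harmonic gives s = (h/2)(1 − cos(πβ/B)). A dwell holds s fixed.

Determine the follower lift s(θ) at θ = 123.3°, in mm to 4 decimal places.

seg 1 [0°–35.6°] dwell: s stays 0.0000
seg 2 [35.6°–70.9°] cycloidal, h=22: full span → s += 22 → s = 22.0000
seg 3 [70.9°–110.1°] uniform, h=17: full span → s += 17 → s = 39.0000
seg 4 [110.1°–257.7°] uniform, h=14: θ=123.3° here. β=13.2, B=147.6. 14·13.2/147.6 = 1.2520 → s = 40.2520

40.2520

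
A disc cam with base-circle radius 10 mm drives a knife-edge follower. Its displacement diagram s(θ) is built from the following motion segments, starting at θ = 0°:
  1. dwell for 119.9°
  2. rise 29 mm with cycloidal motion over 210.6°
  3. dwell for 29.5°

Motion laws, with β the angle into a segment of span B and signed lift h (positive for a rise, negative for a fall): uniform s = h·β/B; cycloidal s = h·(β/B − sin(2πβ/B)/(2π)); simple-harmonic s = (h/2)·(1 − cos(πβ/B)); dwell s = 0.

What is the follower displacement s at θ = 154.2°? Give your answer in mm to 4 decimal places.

seg 1 [0°–119.9°] dwell: s stays 0.0000
seg 2 [119.9°–330.5°] cycloidal, h=29: θ=154.2° here. β=34.3, B=210.6. 29·(0.1629 − sin(2π·0.1629)/(2π)) = 0.7823 → s = 0.7823

0.7823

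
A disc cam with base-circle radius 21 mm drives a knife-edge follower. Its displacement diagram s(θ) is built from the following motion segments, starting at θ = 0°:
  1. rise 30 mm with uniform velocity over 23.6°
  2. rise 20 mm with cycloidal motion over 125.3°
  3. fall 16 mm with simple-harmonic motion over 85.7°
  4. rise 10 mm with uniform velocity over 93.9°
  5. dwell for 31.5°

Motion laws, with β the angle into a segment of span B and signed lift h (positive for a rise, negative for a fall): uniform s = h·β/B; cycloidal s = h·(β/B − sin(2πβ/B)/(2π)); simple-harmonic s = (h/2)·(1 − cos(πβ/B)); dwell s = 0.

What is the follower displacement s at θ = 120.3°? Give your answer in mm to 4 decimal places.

seg 1 [0°–23.6°] uniform, h=30: full span → s += 30 → s = 30.0000
seg 2 [23.6°–148.9°] cycloidal, h=20: θ=120.3° here. β=96.7, B=125.3. 20·(0.7717 − sin(2π·0.7717)/(2π)) = 18.5884 → s = 48.5884

48.5884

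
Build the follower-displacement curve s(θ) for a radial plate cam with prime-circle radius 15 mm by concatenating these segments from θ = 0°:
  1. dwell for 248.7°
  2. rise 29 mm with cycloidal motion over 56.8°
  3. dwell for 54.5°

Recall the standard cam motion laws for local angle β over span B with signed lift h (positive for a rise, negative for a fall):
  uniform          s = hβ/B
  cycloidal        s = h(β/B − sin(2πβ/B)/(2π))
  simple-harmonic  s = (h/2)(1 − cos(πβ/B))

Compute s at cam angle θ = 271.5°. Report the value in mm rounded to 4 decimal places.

seg 1 [0°–248.7°] dwell: s stays 0.0000
seg 2 [248.7°–305.5°] cycloidal, h=29: θ=271.5° here. β=22.8, B=56.8. 29·(0.4014 − sin(2π·0.4014)/(2π)) = 8.9611 → s = 8.9611

8.9611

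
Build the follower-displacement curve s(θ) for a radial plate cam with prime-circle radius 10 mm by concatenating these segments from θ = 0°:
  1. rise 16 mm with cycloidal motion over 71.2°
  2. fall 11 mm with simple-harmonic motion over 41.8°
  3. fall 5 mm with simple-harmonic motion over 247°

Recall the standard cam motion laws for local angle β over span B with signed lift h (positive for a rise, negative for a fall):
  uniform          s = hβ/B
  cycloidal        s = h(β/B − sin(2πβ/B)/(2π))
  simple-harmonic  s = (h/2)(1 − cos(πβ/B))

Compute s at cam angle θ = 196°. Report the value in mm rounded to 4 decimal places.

seg 1 [0°–71.2°] cycloidal, h=16: full span → s += 16 → s = 16.0000
seg 2 [71.2°–113°] simple-harmonic, h=-11: full span → s += -11 → s = 5.0000
seg 3 [113°–360°] simple-harmonic, h=-5: θ=196° here. β=83, B=247. -5/2·(1 − cos(π·0.3360)) = -1.2684 → s = 3.7316

3.7316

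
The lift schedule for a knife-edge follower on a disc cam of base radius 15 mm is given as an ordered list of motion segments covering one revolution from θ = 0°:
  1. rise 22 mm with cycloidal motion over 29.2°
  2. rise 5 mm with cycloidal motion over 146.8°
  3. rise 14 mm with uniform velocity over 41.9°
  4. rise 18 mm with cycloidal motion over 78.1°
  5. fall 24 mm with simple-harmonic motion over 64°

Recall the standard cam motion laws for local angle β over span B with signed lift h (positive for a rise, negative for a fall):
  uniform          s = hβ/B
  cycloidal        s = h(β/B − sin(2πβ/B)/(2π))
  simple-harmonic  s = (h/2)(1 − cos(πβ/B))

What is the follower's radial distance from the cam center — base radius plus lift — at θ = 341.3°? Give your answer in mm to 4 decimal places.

seg 1 [0°–29.2°] cycloidal, h=22: full span → s += 22 → s = 22.0000
seg 2 [29.2°–176°] cycloidal, h=5: full span → s += 5 → s = 27.0000
seg 3 [176°–217.9°] uniform, h=14: full span → s += 14 → s = 41.0000
seg 4 [217.9°–296°] cycloidal, h=18: full span → s += 18 → s = 59.0000
seg 5 [296°–360°] simple-harmonic, h=-24: θ=341.3° here. β=45.3, B=64. -24/2·(1 − cos(π·0.7078)) = -19.2895 → s = 39.7105
radial distance = base radius + s = 15 + 39.7105 = 54.7105

54.7105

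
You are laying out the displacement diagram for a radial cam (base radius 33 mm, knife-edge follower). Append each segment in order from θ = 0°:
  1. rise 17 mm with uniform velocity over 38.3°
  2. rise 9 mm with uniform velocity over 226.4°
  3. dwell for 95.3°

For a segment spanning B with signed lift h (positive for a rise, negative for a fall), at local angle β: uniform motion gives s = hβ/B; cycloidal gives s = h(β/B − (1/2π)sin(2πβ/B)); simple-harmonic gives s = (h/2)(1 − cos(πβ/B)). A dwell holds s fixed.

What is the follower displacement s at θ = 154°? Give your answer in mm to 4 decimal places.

seg 1 [0°–38.3°] uniform, h=17: full span → s += 17 → s = 17.0000
seg 2 [38.3°–264.7°] uniform, h=9: θ=154° here. β=115.7, B=226.4. 9·115.7/226.4 = 4.5994 → s = 21.5994

21.5994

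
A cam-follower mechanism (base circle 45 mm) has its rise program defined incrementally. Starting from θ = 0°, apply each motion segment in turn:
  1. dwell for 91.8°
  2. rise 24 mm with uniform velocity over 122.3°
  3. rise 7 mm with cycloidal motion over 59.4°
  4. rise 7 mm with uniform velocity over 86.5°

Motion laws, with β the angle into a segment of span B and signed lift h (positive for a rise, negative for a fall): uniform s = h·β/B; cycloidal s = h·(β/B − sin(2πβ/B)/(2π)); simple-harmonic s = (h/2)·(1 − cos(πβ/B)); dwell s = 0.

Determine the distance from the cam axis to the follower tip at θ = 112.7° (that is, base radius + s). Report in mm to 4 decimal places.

seg 1 [0°–91.8°] dwell: s stays 0.0000
seg 2 [91.8°–214.1°] uniform, h=24: θ=112.7° here. β=20.9, B=122.3. 24·20.9/122.3 = 4.1014 → s = 4.1014
radial distance = base radius + s = 45 + 4.1014 = 49.1014

49.1014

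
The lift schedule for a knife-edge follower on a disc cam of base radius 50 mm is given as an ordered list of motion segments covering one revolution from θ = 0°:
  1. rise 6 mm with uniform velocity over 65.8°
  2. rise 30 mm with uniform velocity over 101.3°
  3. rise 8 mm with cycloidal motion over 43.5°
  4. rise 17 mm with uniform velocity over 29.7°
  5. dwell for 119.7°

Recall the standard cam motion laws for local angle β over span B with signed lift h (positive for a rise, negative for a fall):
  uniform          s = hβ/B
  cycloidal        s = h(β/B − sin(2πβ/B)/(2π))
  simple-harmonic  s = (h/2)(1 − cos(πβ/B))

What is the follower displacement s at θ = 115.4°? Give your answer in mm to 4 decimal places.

seg 1 [0°–65.8°] uniform, h=6: full span → s += 6 → s = 6.0000
seg 2 [65.8°–167.1°] uniform, h=30: θ=115.4° here. β=49.6, B=101.3. 30·49.6/101.3 = 14.6890 → s = 20.6890

20.6890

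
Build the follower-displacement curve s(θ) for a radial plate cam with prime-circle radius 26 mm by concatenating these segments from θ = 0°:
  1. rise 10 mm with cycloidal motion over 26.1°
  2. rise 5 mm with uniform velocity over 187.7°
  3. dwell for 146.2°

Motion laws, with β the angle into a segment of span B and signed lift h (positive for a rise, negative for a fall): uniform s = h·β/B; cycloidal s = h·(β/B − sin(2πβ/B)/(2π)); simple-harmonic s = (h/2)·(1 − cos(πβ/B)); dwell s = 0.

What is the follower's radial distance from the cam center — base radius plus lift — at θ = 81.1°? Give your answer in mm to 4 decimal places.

seg 1 [0°–26.1°] cycloidal, h=10: full span → s += 10 → s = 10.0000
seg 2 [26.1°–213.8°] uniform, h=5: θ=81.1° here. β=55, B=187.7. 5·55/187.7 = 1.4651 → s = 11.4651
radial distance = base radius + s = 26 + 11.4651 = 37.4651

37.4651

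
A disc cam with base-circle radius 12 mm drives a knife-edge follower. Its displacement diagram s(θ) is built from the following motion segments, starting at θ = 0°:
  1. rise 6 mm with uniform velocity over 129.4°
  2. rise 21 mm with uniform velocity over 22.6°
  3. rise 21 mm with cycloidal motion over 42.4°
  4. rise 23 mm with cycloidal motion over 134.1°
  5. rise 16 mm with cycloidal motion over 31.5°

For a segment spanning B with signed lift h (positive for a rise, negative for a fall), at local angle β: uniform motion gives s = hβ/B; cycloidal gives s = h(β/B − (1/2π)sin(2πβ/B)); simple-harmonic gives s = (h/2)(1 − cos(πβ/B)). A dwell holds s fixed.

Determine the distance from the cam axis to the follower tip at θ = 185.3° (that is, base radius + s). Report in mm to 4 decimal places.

seg 1 [0°–129.4°] uniform, h=6: full span → s += 6 → s = 6.0000
seg 2 [129.4°–152°] uniform, h=21: full span → s += 21 → s = 27.0000
seg 3 [152°–194.4°] cycloidal, h=21: θ=185.3° here. β=33.3, B=42.4. 21·(0.7854 − sin(2π·0.7854)/(2π)) = 19.7529 → s = 46.7529
radial distance = base radius + s = 12 + 46.7529 = 58.7529

58.7529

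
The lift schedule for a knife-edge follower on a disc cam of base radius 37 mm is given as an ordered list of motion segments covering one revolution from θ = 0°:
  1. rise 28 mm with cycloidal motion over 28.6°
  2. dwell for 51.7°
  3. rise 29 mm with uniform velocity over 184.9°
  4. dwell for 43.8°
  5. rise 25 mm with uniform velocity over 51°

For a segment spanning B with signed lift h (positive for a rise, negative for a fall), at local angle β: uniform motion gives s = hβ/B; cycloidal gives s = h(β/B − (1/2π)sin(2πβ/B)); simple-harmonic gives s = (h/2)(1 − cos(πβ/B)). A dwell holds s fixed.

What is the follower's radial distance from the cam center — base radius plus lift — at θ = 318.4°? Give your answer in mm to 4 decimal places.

seg 1 [0°–28.6°] cycloidal, h=28: full span → s += 28 → s = 28.0000
seg 2 [28.6°–80.3°] dwell: s stays 28.0000
seg 3 [80.3°–265.2°] uniform, h=29: full span → s += 29 → s = 57.0000
seg 4 [265.2°–309°] dwell: s stays 57.0000
seg 5 [309°–360°] uniform, h=25: θ=318.4° here. β=9.4, B=51. 25·9.4/51 = 4.6078 → s = 61.6078
radial distance = base radius + s = 37 + 61.6078 = 98.6078

98.6078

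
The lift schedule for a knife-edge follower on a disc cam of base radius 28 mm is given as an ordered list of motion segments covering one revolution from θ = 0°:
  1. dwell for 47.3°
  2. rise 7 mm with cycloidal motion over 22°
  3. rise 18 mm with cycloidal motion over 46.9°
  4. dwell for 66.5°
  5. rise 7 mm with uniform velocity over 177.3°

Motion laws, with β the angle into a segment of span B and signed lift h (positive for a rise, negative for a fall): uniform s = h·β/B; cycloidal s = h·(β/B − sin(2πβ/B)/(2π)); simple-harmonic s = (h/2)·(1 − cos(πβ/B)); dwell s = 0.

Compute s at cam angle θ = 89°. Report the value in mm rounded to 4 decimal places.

seg 1 [0°–47.3°] dwell: s stays 0.0000
seg 2 [47.3°–69.3°] cycloidal, h=7: full span → s += 7 → s = 7.0000
seg 3 [69.3°–116.2°] cycloidal, h=18: θ=89° here. β=19.7, B=46.9. 18·(0.4200 − sin(2π·0.4200)/(2π)) = 6.1813 → s = 13.1813

13.1813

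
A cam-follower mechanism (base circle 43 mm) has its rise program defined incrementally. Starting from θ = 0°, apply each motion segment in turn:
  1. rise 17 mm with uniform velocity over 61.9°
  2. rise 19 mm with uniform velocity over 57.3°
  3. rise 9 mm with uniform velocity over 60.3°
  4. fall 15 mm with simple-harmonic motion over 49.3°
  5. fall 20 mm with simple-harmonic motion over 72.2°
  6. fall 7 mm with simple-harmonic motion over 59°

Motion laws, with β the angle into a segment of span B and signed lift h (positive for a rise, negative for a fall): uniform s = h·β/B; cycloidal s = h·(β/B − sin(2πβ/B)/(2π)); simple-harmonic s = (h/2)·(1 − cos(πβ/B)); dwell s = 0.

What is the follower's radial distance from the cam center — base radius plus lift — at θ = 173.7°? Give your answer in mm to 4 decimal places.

seg 1 [0°–61.9°] uniform, h=17: full span → s += 17 → s = 17.0000
seg 2 [61.9°–119.2°] uniform, h=19: full span → s += 19 → s = 36.0000
seg 3 [119.2°–179.5°] uniform, h=9: θ=173.7° here. β=54.5, B=60.3. 9·54.5/60.3 = 8.1343 → s = 44.1343
radial distance = base radius + s = 43 + 44.1343 = 87.1343

87.1343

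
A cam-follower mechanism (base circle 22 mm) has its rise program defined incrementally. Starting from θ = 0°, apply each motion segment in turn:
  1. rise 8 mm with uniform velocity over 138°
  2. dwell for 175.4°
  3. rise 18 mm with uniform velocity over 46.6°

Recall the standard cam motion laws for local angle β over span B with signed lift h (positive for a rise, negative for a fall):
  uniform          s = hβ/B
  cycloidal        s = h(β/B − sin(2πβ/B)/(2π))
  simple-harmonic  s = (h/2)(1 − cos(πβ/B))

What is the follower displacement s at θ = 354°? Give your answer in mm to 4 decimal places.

seg 1 [0°–138°] uniform, h=8: full span → s += 8 → s = 8.0000
seg 2 [138°–313.4°] dwell: s stays 8.0000
seg 3 [313.4°–360°] uniform, h=18: θ=354° here. β=40.6, B=46.6. 18·40.6/46.6 = 15.6824 → s = 23.6824

23.6824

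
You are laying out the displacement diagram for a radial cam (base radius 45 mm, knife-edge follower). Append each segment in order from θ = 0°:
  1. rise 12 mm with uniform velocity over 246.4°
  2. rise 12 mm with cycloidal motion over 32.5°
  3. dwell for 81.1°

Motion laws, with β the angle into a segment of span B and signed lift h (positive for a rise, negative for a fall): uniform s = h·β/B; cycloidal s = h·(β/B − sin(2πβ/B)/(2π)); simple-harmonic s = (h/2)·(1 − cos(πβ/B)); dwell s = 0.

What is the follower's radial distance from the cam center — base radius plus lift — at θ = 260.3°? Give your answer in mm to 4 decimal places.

seg 1 [0°–246.4°] uniform, h=12: full span → s += 12 → s = 12.0000
seg 2 [246.4°–278.9°] cycloidal, h=12: θ=260.3° here. β=13.9, B=32.5. 12·(0.4277 − sin(2π·0.4277)/(2π)) = 4.2942 → s = 16.2942
radial distance = base radius + s = 45 + 16.2942 = 61.2942

61.2942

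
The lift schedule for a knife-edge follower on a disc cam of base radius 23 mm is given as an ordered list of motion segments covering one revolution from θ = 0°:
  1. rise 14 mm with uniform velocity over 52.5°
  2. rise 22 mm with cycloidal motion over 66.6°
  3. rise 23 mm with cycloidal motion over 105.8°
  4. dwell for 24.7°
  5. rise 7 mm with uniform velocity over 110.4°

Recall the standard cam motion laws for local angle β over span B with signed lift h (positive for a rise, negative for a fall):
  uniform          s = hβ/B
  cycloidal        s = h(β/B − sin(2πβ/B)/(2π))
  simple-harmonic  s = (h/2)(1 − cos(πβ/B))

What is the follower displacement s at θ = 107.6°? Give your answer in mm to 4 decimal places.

seg 1 [0°–52.5°] uniform, h=14: full span → s += 14 → s = 14.0000
seg 2 [52.5°–119.1°] cycloidal, h=22: θ=107.6° here. β=55.1, B=66.6. 22·(0.8273 − sin(2π·0.8273)/(2π)) = 21.2974 → s = 35.2974

35.2974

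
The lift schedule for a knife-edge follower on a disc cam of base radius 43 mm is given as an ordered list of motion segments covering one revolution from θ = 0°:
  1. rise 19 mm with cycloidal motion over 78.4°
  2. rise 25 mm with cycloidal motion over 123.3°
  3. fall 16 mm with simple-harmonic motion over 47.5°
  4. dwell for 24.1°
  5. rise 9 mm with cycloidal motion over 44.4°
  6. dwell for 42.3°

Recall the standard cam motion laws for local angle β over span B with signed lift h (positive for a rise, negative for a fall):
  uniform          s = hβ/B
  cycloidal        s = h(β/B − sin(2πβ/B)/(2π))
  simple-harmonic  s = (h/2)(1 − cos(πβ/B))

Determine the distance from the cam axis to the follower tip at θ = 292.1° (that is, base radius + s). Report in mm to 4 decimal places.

seg 1 [0°–78.4°] cycloidal, h=19: full span → s += 19 → s = 19.0000
seg 2 [78.4°–201.7°] cycloidal, h=25: full span → s += 25 → s = 44.0000
seg 3 [201.7°–249.2°] simple-harmonic, h=-16: full span → s += -16 → s = 28.0000
seg 4 [249.2°–273.3°] dwell: s stays 28.0000
seg 5 [273.3°–317.7°] cycloidal, h=9: θ=292.1° here. β=18.8, B=44.4. 9·(0.4234 − sin(2π·0.4234)/(2π)) = 3.1479 → s = 31.1479
radial distance = base radius + s = 43 + 31.1479 = 74.1479

74.1479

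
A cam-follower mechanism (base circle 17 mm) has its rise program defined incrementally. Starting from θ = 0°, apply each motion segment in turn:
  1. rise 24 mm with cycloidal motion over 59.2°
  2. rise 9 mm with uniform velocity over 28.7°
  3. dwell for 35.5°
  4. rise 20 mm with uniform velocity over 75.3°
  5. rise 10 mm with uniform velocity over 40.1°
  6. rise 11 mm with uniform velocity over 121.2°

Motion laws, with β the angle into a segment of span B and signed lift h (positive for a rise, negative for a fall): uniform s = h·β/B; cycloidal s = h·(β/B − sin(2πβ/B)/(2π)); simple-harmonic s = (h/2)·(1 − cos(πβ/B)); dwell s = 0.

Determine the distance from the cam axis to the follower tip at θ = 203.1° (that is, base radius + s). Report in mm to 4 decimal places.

seg 1 [0°–59.2°] cycloidal, h=24: full span → s += 24 → s = 24.0000
seg 2 [59.2°–87.9°] uniform, h=9: full span → s += 9 → s = 33.0000
seg 3 [87.9°–123.4°] dwell: s stays 33.0000
seg 4 [123.4°–198.7°] uniform, h=20: full span → s += 20 → s = 53.0000
seg 5 [198.7°–238.8°] uniform, h=10: θ=203.1° here. β=4.4, B=40.1. 10·4.4/40.1 = 1.0973 → s = 54.0973
radial distance = base radius + s = 17 + 54.0973 = 71.0973

71.0973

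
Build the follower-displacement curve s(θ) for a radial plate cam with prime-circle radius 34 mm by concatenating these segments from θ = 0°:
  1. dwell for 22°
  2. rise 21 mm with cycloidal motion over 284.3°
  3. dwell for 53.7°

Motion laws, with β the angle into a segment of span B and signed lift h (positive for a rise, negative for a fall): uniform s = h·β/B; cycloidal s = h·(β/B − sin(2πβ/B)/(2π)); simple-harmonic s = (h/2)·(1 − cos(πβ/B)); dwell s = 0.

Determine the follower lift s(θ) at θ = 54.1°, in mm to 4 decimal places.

seg 1 [0°–22°] dwell: s stays 0.0000
seg 2 [22°–306.3°] cycloidal, h=21: θ=54.1° here. β=32.1, B=284.3. 21·(0.1129 − sin(2π·0.1129)/(2π)) = 0.1939 → s = 0.1939

0.1939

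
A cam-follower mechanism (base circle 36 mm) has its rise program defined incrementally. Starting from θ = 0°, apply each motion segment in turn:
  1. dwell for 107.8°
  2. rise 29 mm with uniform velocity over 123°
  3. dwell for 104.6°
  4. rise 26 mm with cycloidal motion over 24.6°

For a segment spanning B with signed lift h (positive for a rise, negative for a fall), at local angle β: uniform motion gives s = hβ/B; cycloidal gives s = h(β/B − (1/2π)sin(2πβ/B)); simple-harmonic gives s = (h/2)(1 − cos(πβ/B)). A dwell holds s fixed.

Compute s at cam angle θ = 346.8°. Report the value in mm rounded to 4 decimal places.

seg 1 [0°–107.8°] dwell: s stays 0.0000
seg 2 [107.8°–230.8°] uniform, h=29: full span → s += 29 → s = 29.0000
seg 3 [230.8°–335.4°] dwell: s stays 29.0000
seg 4 [335.4°–360°] cycloidal, h=26: θ=346.8° here. β=11.4, B=24.6. 26·(0.4634 − sin(2π·0.4634)/(2π)) = 11.1059 → s = 40.1059

40.1059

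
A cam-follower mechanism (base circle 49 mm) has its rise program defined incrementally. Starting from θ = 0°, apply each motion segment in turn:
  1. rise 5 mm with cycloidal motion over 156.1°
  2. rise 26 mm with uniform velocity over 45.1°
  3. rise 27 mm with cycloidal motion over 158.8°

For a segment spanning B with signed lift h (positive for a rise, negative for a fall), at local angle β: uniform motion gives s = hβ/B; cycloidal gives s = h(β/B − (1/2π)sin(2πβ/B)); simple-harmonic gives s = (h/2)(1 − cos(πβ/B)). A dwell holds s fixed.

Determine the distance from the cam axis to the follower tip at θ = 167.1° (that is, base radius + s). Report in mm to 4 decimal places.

seg 1 [0°–156.1°] cycloidal, h=5: full span → s += 5 → s = 5.0000
seg 2 [156.1°–201.2°] uniform, h=26: θ=167.1° here. β=11, B=45.1. 26·11/45.1 = 6.3415 → s = 11.3415
radial distance = base radius + s = 49 + 11.3415 = 60.3415

60.3415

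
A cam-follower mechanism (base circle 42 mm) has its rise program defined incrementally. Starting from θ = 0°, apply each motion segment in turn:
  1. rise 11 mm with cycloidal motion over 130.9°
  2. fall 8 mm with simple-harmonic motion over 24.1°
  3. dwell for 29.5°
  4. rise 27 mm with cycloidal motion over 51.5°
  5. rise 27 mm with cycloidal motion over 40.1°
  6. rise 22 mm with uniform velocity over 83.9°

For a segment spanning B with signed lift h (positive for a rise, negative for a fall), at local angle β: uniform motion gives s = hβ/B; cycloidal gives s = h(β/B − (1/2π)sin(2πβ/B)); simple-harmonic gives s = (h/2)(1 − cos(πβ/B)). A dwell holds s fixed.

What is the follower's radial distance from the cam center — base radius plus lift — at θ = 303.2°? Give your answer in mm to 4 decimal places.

seg 1 [0°–130.9°] cycloidal, h=11: full span → s += 11 → s = 11.0000
seg 2 [130.9°–155°] simple-harmonic, h=-8: full span → s += -8 → s = 3.0000
seg 3 [155°–184.5°] dwell: s stays 3.0000
seg 4 [184.5°–236°] cycloidal, h=27: full span → s += 27 → s = 30.0000
seg 5 [236°–276.1°] cycloidal, h=27: full span → s += 27 → s = 57.0000
seg 6 [276.1°–360°] uniform, h=22: θ=303.2° here. β=27.1, B=83.9. 22·27.1/83.9 = 7.1061 → s = 64.1061
radial distance = base radius + s = 42 + 64.1061 = 106.1061

106.1061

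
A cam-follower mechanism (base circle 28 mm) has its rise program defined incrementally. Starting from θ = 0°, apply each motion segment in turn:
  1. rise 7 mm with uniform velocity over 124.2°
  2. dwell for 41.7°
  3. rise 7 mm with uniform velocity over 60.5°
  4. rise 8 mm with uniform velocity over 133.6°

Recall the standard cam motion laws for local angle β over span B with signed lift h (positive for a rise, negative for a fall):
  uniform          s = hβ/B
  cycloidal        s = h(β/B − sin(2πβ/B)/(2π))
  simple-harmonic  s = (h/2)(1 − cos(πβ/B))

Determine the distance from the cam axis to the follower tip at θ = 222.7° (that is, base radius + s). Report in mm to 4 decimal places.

seg 1 [0°–124.2°] uniform, h=7: full span → s += 7 → s = 7.0000
seg 2 [124.2°–165.9°] dwell: s stays 7.0000
seg 3 [165.9°–226.4°] uniform, h=7: θ=222.7° here. β=56.8, B=60.5. 7·56.8/60.5 = 6.5719 → s = 13.5719
radial distance = base radius + s = 28 + 13.5719 = 41.5719

41.5719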